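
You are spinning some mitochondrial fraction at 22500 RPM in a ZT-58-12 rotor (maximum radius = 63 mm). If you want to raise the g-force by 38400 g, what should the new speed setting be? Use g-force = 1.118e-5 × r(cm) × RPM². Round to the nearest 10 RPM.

r = 63 mm = 6.3 cm
Current RCF = 1.118 × 10⁻⁵ × 6.3 × (22500)² = 1.118 × 10⁻⁵ × 6.3 × 506,250,000 ≈ 35,657.2 × g
Target RCF = 35,657.2 + 38,400 = 74,057.2 × g
N² = 74,057.2 / (7.0434 × 10⁻⁵) = 1,051,441,065
N ≈ √1,051,441,065 ≈ 32,425.9

≈ 32430 RPM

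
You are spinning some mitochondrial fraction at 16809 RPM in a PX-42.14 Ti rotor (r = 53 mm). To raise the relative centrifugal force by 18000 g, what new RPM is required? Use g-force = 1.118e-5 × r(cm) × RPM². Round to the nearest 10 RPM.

N₂ ≈ 24210 RPM

r = 53 mm = 5.3 cm
Current RCF = 1.118 × 10⁻⁵ × 5.3 × (16809)² = 1.118 × 10⁻⁵ × 5.3 × 282,542,481 ≈ 16,741.8 × g
Target RCF = 16,741.8 + 18,000 = 34,741.8 × g
N² = 34,741.8 / (5.9254 × 10⁻⁵) = 586,319,911
N ≈ √586,319,911 ≈ 24,214.0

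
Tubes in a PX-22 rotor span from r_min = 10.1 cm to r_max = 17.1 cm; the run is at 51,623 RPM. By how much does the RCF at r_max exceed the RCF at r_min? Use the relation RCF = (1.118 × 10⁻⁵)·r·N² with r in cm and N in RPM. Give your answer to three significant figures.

ΔRCF ≈ 209000 g

RCF_max = 1.118 × 10⁻⁵ × 17.1 × (51623)² = 1.118 × 10⁻⁵ × 17.1 × 2,664,934,129 ≈ 509,476.8 × g
RCF_min = 1.118 × 10⁻⁵ × 10.1 × (51623)² = 1.118 × 10⁻⁵ × 10.1 × 2,664,934,129 ≈ 300,919 × g
ΔRCF = 509,476.8 − 300,919 = 208,557.8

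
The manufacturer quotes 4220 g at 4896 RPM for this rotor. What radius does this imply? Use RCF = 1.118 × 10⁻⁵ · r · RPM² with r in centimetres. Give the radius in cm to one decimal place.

≈ 15.7 cm

4220 = 1.118 × 10⁻⁵ × r × (4896)²
r = 4220 / (1.118 × 10⁻⁵ × 23,970,816) = 4220 / 267.9937 ≈ 15.747 cm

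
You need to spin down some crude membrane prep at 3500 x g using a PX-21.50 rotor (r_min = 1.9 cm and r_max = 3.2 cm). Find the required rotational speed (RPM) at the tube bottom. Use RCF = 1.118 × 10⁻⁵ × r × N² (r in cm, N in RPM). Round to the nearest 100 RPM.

9900 RPM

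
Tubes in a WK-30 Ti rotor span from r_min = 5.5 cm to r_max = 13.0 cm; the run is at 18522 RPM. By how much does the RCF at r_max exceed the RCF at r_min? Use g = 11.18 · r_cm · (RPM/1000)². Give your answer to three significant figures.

RCF_max = 11.18 × 13 × (18.522)² = 11.18 × 13 × 343.064484 ≈ 49,861 × g
RCF_min = 11.18 × 5.5 × (18.522)² = 11.18 × 5.5 × 343.064484 ≈ 21,095 × g
ΔRCF = 49,861 − 21,095 = 28,766

≈ 28800 × g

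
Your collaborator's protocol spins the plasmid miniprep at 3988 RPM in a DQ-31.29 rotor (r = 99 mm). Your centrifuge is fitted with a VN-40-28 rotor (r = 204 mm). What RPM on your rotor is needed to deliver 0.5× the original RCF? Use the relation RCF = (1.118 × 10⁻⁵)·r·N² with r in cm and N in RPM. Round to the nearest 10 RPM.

1960 RPM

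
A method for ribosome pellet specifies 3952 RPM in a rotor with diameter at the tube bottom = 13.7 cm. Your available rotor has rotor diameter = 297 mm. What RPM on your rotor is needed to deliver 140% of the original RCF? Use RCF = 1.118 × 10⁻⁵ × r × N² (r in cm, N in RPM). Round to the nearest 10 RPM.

3180 RPM

Original rotor: r = 13.7 / 2 = 6.85 cm
RCF_original = 1.118 × 10⁻⁵ × 6.85 × (3952)² = 1.118 × 10⁻⁵ × 6.85 × 15,618,304 ≈ 1,196.1 × g
Target RCF = 1.4 × 1,196.1 ≈ 1,674.5 × g
Your rotor: r = 297 mm / 2 = 148.5 mm = 14.85 cm
1,674.5 = 1.118 × 10⁻⁵ × 14.85 × N²
N² = 1,674.5 / (16.6023 × 10⁻⁵) = 10,085,952
N ≈ √10,085,952 ≈ 3,175.8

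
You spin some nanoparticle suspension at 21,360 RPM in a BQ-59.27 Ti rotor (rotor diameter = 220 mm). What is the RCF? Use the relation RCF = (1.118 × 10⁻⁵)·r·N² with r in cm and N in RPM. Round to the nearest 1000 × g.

56000 g

r = 220 mm / 2 = 110 mm = 11 cm
RCF = 1.118 × 10⁻⁵ × 11 × (21360)² = 1.118 × 10⁻⁵ × 11 × 456,249,600 ≈ 56,109.6 × g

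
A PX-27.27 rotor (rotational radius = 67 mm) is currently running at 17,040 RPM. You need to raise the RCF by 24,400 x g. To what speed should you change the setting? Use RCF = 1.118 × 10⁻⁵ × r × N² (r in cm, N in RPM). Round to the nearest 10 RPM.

r = 67 mm = 6.7 cm
Current RCF = 1.118 × 10⁻⁵ × 6.7 × (17040)² = 1.118 × 10⁻⁵ × 6.7 × 290,361,600 ≈ 21,749.8 × g
Target RCF = 21,749.8 + 24,400 = 46,149.8 × g
N² = 46,149.8 / (7.4906 × 10⁻⁵) = 616,102,849
N ≈ √616,102,849 ≈ 24,821.4

N₂ ≈ 24820 RPM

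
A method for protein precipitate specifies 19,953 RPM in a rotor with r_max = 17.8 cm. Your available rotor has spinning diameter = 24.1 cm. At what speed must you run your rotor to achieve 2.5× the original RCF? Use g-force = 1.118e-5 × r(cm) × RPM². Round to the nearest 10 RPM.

≈ 38340 RPM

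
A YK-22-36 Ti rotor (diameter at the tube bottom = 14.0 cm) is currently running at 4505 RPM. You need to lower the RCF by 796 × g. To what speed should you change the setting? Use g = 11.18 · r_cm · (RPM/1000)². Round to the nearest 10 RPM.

≈ 3180 RPM

r = 14.0 / 2 = 7 cm
Current RCF = 11.18 × 7 × (4.505)² = 11.18 × 7 × 20.295025 ≈ 1,588.3 × g
Target RCF = 1,588.3 − 796 = 792.3 × g
(N/1000)² = 792.3 / 78.26 = 10.12395
N = 1000 × √10.12395 ≈ 3,181.8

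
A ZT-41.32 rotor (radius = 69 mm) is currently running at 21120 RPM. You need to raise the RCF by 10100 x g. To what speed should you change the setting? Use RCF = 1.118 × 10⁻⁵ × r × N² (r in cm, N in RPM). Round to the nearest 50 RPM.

r = 69 mm = 6.9 cm
Current RCF = 1.118 × 10⁻⁵ × 6.9 × (21120)² = 1.118 × 10⁻⁵ × 6.9 × 446,054,400 ≈ 34,409.5 × g
Target RCF = 34,409.5 + 10,100 = 44,509.5 × g
N² = 44,509.5 / (7.7142 × 10⁻⁵) = 576,981,411
N ≈ √576,981,411 ≈ 24,020.4

24000 RPM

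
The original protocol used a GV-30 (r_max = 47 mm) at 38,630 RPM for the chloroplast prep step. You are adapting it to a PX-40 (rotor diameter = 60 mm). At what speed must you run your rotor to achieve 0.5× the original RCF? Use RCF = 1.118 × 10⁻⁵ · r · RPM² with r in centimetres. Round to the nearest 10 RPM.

Original rotor: r = 47 mm = 4.7 cm
RCF_original = 1.118 × 10⁻⁵ × 4.7 × (38630)² = 1.118 × 10⁻⁵ × 4.7 × 1,492,276,900 ≈ 78,413.2 × g
Target RCF = 0.5 × 78,413.2 ≈ 39,206.6 × g
Your rotor: r = 60 mm / 2 = 30 mm = 3 cm
39,206.6 = 1.118 × 10⁻⁵ × 3 × N²
N² = 39,206.6 / (3.354 × 10⁻⁵) = 1,168,950,507
N ≈ √1,168,950,507 ≈ 34,189.9

34190 RPM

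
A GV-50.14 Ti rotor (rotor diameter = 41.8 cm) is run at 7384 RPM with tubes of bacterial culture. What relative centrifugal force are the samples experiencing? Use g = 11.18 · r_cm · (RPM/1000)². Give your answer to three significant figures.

r = 41.8 / 2 = 20.9 cm
RCF = 11.18 × 20.9 × (7.384)² = 11.18 × 20.9 × 54.523456 ≈ 12,740.1 × g

RCF ≈ 12700 g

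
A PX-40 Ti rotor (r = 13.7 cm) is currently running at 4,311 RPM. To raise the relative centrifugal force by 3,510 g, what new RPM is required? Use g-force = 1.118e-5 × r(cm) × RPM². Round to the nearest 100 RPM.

N₂ ≈ 6400 RPM

Current RCF = 1.118 × 10⁻⁵ × 13.7 × (4311)² = 1.118 × 10⁻⁵ × 13.7 × 18,584,721 ≈ 2,846.5 × g
Target RCF = 2,846.5 + 3,510 = 6,356.5 × g
N² = 6,356.5 / (15.3166 × 10⁻⁵) = 41,500,725
N ≈ √41,500,725 ≈ 6,442.1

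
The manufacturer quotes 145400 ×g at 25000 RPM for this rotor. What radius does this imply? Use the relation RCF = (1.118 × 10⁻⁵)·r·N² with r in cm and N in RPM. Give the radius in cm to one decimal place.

RCF = 1.118 × 10⁻⁵ × r × N²
145400 = 1.118 × 10⁻⁵ × r × (25000)²
r = 145400 / (1.118 × 10⁻⁵ × 625,000,000) = 145400 / 6987.5 ≈ 20.809 cm

20.8 cm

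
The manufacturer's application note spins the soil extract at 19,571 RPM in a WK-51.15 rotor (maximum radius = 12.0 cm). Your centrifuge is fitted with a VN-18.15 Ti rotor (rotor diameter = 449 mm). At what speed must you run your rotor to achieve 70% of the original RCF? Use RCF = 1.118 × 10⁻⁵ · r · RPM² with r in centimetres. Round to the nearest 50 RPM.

RCF_original = 1.118 × 10⁻⁵ × 12 × (19571)² = 1.118 × 10⁻⁵ × 12 × 383,024,041 ≈ 51,386.5 × g
Target RCF = 0.7 × 51,386.5 ≈ 35,970.5 × g
Your rotor: r = 449 mm / 2 = 224.5 mm = 22.45 cm
35,970.5 = 1.118 × 10⁻⁵ × 22.45 × N²
N² = 35,970.5 / (25.0991 × 10⁻⁵) = 143,313,904
N ≈ √143,313,904 ≈ 11,971.4

11950 RPM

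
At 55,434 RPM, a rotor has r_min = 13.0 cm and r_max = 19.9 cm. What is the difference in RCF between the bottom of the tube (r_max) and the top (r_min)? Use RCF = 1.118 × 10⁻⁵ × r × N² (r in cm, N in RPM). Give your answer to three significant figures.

237000 x g

RCF_max = 1.118 × 10⁻⁵ × 19.9 × (55434)² = 1.118 × 10⁻⁵ × 19.9 × 3,072,928,356 ≈ 683,671.2 × g
RCF_min = 1.118 × 10⁻⁵ × 13 × (55434)² = 1.118 × 10⁻⁵ × 13 × 3,072,928,356 ≈ 446,619.4 × g
ΔRCF = 683,671.2 − 446,619.4 = 237,051.8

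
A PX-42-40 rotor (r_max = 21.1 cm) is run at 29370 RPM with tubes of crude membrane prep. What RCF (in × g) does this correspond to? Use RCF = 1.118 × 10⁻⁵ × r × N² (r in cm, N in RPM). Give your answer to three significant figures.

RCF ≈ 203000 × g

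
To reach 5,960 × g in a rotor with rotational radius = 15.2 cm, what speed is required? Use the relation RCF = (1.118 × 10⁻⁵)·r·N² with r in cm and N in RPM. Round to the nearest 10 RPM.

≈ 5920 RPM

RCF = 1.118 × 10⁻⁵ × r × N²
5,960 = 1.118 × 10⁻⁵ × 15.2 × N²
N² = 5,960 / (16.9936 × 10⁻⁵) = 35,072,027
N ≈ √35,072,027 ≈ 5,922.2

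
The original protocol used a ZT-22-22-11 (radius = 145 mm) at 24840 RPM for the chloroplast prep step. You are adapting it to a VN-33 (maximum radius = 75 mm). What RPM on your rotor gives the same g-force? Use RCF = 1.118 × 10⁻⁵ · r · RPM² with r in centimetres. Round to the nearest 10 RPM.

Original rotor: r = 145 mm = 14.5 cm
RCF_original = 1.118 × 10⁻⁵ × 14.5 × (24840)² = 1.118 × 10⁻⁵ × 14.5 × 617,025,600 ≈ 100,026 × g
Your rotor: r = 75 mm = 7.5 cm
100,026 = 1.118 × 10⁻⁵ × 7.5 × N²
N² = 100,026 / (8.385 × 10⁻⁵) = 1,192,915,921
N ≈ √1,192,915,921 ≈ 34,538.6

34540 RPM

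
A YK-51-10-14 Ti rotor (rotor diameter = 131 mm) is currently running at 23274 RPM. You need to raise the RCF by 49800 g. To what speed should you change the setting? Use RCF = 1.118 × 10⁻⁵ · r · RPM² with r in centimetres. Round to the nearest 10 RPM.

r = 131 mm / 2 = 65.5 mm = 6.55 cm
Current RCF = 1.118 × 10⁻⁵ × 6.55 × (23274)² = 1.118 × 10⁻⁵ × 6.55 × 541,679,076 ≈ 39,666.6 × g
Target RCF = 39,666.6 + 49,800 = 89,466.6 × g
N² = 89,466.6 / (7.3229 × 10⁻⁵) = 1,221,737,290
N ≈ √1,221,737,290 ≈ 34,953.4

≈ 34950 RPM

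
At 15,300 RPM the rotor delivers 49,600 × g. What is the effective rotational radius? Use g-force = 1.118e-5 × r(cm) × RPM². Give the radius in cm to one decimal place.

19.0 cm

49600 = 1.118 × 10⁻⁵ × r × (15300)²
r = 49600 / (1.118 × 10⁻⁵ × 234,090,000) = 49600 / 2617.126 ≈ 18.952 cm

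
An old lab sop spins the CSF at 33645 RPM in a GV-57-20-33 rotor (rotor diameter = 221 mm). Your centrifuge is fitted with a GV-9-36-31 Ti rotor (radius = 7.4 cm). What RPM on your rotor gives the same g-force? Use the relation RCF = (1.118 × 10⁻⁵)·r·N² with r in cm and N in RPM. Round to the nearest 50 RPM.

Original rotor: r = 221 mm / 2 = 110.5 mm = 11.05 cm
RCF_original = 1.118 × 10⁻⁵ × 11.05 × (33645)² = 1.118 × 10⁻⁵ × 11.05 × 1,131,986,025 ≈ 139,844.4 × g
139,844.4 = 1.118 × 10⁻⁵ × 7.4 × N²
N² = 139,844.4 / (8.2732 × 10⁻⁵) = 1,690,330,223
N ≈ √1,690,330,223 ≈ 41,113.6

≈ 41100 RPM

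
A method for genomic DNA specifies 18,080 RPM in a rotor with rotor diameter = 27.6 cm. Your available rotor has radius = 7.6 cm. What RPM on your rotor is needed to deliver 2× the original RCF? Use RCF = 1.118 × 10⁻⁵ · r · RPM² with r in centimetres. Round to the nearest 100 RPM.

34500 RPM

Original rotor: r = 27.6 / 2 = 13.8 cm
RCF_original = 1.118 × 10⁻⁵ × 13.8 × (18080)² = 1.118 × 10⁻⁵ × 13.8 × 326,886,400 ≈ 50,433.3 × g
Target RCF = 2 × 50,433.3 ≈ 100,866.6 × g
100,866.6 = 1.118 × 10⁻⁵ × 7.6 × N²
N² = 100,866.6 / (8.4968 × 10⁻⁵) = 1,187,112,795
N ≈ √1,187,112,795 ≈ 34,454.5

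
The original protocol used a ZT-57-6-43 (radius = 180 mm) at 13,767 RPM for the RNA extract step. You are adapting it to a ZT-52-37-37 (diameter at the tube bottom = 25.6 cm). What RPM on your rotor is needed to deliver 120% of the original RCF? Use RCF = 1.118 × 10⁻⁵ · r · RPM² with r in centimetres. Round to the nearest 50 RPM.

Original rotor: r = 180 mm = 18.0 cm
RCF = 1.118 × 10⁻⁵ × r × N²
RCF_original = 1.118 × 10⁻⁵ × 18 × (13767)² = 1.118 × 10⁻⁵ × 18 × 189,530,289 ≈ 38,141.1 × g
Target RCF = 1.2 × 38,141.1 ≈ 45,769.3 × g
Your rotor: r = 25.6 / 2 = 12.8 cm
45,769.3 = 1.118 × 10⁻⁵ × 12.8 × N²
N² = 45,769.3 / (14.3104 × 10⁻⁵) = 319,832,430
N ≈ √319,832,430 ≈ 17,883.9

17900 RPM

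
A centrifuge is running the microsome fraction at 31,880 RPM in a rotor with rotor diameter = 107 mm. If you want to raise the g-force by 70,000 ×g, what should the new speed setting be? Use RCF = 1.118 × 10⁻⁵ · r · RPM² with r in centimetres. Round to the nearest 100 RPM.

r = 107 mm / 2 = 53.5 mm = 5.35 cm
Current RCF = 1.118 × 10⁻⁵ × 5.35 × (31880)² = 1.118 × 10⁻⁵ × 5.35 × 1,016,334,400 ≈ 60,790 × g
Target RCF = 60,790 + 70,000 = 130,790 × g
N² = 130,790 / (5.9813 × 10⁻⁵) = 2,186,648,387
N ≈ √2,186,648,387 ≈ 46,761.6

N₂ ≈ 46800 RPM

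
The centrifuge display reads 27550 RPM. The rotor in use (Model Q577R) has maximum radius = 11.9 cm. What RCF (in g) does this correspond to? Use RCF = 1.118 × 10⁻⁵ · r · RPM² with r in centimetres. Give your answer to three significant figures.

≈ 101000 g

RCF = 1.118 × 10⁻⁵ × 11.9 × (27550)² = 1.118 × 10⁻⁵ × 11.9 × 759,002,500 ≈ 100,979.2 × g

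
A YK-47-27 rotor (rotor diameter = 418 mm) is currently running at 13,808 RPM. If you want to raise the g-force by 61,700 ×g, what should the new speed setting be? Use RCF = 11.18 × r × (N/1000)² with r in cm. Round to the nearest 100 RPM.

21300 RPM

r = 418 mm / 2 = 209 mm = 20.9 cm
Current RCF = 11.18 × 20.9 × (13.808)² = 11.18 × 20.9 × 190.660864 ≈ 44,550.2 × g
Target RCF = 44,550.2 + 61,700 = 106,250.2 × g
(N/1000)² = 106,250.2 / 233.662 = 454.7175
N = 1000 × √454.7175 ≈ 21,324.1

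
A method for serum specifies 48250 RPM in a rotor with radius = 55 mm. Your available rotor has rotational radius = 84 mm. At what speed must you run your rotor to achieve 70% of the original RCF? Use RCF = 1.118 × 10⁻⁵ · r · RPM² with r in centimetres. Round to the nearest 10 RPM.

32670 RPM

Original rotor: r = 55 mm = 5.5 cm
RCF_original = 1.118 × 10⁻⁵ × 5.5 × (48250)² = 1.118 × 10⁻⁵ × 5.5 × 2,328,062,500 ≈ 143,152.6 × g
Target RCF = 0.7 × 143,152.6 ≈ 100,206.8 × g
Your rotor: r = 84 mm = 8.4 cm
100,206.8 = 1.118 × 10⁻⁵ × 8.4 × N²
N² = 100,206.8 / (9.3912 × 10⁻⁵) = 1,067,028,708
N ≈ √1,067,028,708 ≈ 32,665.4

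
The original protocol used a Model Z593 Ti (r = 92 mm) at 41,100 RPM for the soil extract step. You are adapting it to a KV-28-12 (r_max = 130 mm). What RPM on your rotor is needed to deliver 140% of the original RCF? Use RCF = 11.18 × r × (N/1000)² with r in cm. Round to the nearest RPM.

Original rotor: r = 92 mm = 9.2 cm
RCF = 11.18 × r × (N/1000)²
RCF_original = 11.18 × 9.2 × (41.1)² = 11.18 × 9.2 × 1,689.21 ≈ 173,745.4 × g
Target RCF = 1.4 × 173,745.4 ≈ 243,243.6 × g
Your rotor: r = 130 mm = 13.0 cm
243,243.6 = 11.18 × 13 × (N/1000)²
(N/1000)² = 243,243.6 / 145.34 = 1673.618
N = 1000 × √1673.618 ≈ 40,909.9

40910 RPM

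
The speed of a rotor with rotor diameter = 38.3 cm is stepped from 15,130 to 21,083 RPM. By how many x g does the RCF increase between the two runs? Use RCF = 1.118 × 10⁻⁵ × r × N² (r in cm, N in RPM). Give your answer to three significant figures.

46200 x g

r = 38.3 / 2 = 19.15 cm
RCF₁ = 1.118 × 10⁻⁵ × 19.15 × (15130)² = 1.118 × 10⁻⁵ × 19.15 × 228,916,900 ≈ 49,010.4 × g
RCF₂ = 1.118 × 10⁻⁵ × 19.15 × (21083)² = 1.118 × 10⁻⁵ × 19.15 × 444,492,889 ≈ 95,164.6 × g
Increase = 95,164.6 − 49,010.4 = 46,154.2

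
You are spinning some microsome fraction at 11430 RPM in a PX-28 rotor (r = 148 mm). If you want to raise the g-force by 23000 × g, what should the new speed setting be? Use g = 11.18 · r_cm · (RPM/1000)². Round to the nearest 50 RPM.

≈ 16400 RPM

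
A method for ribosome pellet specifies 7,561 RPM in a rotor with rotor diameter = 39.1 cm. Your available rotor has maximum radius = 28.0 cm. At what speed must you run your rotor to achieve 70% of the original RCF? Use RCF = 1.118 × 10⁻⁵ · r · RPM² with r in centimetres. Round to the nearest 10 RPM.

Original rotor: r = 39.1 / 2 = 19.55 cm
RCF_original = 1.118 × 10⁻⁵ × 19.55 × (7561)² = 1.118 × 10⁻⁵ × 19.55 × 57,168,721 ≈ 12,495.3 × g
Target RCF = 0.7 × 12,495.3 ≈ 8,746.7 × g
8,746.7 = 1.118 × 10⁻⁵ × 28 × N²
N² = 8,746.7 / (31.304 × 10⁻⁵) = 27,941,158
N ≈ √27,941,158 ≈ 5,285.9

5290 RPM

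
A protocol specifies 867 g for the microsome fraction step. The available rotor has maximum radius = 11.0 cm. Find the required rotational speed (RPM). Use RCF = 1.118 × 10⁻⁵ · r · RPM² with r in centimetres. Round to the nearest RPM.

≈ 2655 RPM

867 = 1.118 × 10⁻⁵ × 11 × N²
N² = 867 / (12.298 × 10⁻⁵) = 7,049,927
N ≈ √7,049,927 ≈ 2,655.2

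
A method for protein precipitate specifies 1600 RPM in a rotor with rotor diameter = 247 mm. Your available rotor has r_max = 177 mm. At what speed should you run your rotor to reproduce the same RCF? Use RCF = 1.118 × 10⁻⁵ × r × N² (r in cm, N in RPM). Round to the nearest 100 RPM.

1300 RPM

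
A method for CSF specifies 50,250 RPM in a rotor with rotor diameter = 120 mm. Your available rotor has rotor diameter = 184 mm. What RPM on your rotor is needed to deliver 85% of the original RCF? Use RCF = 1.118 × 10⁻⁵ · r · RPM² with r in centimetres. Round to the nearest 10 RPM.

Original rotor: r = 120 mm / 2 = 60 mm = 6 cm
RCF_original = 1.118 × 10⁻⁵ × 6 × (50250)² = 1.118 × 10⁻⁵ × 6 × 2,525,062,500 ≈ 169,381.2 × g
Target RCF = 0.85 × 169,381.2 ≈ 143,974 × g
Your rotor: r = 184 mm / 2 = 92 mm = 9.2 cm
143,974 = 1.118 × 10⁻⁵ × 9.2 × N²
N² = 143,974 / (10.2856 × 10⁻⁵) = 1,399,762,775
N ≈ √1,399,762,775 ≈ 37,413.4

37410 RPM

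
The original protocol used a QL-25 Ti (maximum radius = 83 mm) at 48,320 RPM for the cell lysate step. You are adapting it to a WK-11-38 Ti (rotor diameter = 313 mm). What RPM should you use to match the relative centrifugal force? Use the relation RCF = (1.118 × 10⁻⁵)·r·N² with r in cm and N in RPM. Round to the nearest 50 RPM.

Original rotor: r = 83 mm = 8.3 cm
RCF_original = 1.118 × 10⁻⁵ × 8.3 × (48320)² = 1.118 × 10⁻⁵ × 8.3 × 2,334,822,400 ≈ 216,657.5 × g
Your rotor: r = 313 mm / 2 = 156.5 mm = 15.65 cm
216,657.5 = 1.118 × 10⁻⁵ × 15.65 × N²
N² = 216,657.5 / (17.4967 × 10⁻⁵) = 1,238,276,361
N ≈ √1,238,276,361 ≈ 35,189.2

≈ 35200 RPM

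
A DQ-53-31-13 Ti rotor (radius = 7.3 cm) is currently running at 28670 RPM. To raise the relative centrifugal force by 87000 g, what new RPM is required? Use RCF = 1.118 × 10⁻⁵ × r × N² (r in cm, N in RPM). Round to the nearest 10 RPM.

43450 RPM

Current RCF = 1.118 × 10⁻⁵ × 7.3 × (28670)² = 1.118 × 10⁻⁵ × 7.3 × 821,968,900 ≈ 67,084.2 × g
Target RCF = 67,084.2 + 87,000 = 154,084.2 × g
N² = 154,084.2 / (8.1614 × 10⁻⁵) = 1,887,962,850
N ≈ √1,887,962,850 ≈ 43,450.7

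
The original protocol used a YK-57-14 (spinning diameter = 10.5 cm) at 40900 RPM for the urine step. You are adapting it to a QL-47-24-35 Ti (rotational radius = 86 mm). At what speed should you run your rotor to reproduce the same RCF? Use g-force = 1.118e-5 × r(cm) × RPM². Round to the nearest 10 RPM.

Original rotor: r = 10.5 / 2 = 5.25 cm
RCF = 1.118 × 10⁻⁵ × r × N²
RCF_original = 1.118 × 10⁻⁵ × 5.25 × (40900)² = 1.118 × 10⁻⁵ × 5.25 × 1,672,810,000 ≈ 98,185.6 × g
Your rotor: r = 86 mm = 8.6 cm
98,185.6 = 1.118 × 10⁻⁵ × 8.6 × N²
N² = 98,185.6 / (9.6148 × 10⁻⁵) = 1,021,192,328
N ≈ √1,021,192,328 ≈ 31,956.1

31960 RPM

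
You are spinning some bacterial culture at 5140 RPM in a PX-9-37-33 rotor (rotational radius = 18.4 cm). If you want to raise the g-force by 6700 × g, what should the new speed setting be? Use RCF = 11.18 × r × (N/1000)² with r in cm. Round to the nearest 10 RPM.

≈ 7680 RPM

Current RCF = 11.18 × 18.4 × (5.14)² = 11.18 × 18.4 × 26.4196 ≈ 5,434.8 × g
Target RCF = 5,434.8 + 6,700 = 12,134.8 × g
(N/1000)² = 12,134.8 / 205.712 = 58.98927
N = 1000 × √58.98927 ≈ 7,680.4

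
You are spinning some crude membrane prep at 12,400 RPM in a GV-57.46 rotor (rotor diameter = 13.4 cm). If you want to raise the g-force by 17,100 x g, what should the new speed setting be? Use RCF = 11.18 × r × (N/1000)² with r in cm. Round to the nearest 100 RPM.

r = 13.4 / 2 = 6.7 cm
Current RCF = 11.18 × 6.7 × (12.4)² = 11.18 × 6.7 × 153.76 ≈ 11,517.5 × g
Target RCF = 11,517.5 + 17,100 = 28,617.5 × g
(N/1000)² = 28,617.5 / 74.906 = 382.0455
N = 1000 × √382.0455 ≈ 19,546.0

N₂ ≈ 19500 RPM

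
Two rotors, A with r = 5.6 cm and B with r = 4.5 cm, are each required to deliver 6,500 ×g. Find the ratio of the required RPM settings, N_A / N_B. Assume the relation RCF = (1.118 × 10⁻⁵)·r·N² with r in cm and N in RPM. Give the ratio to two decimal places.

At fixed RCF, N ∝ 1/√r, so N_A/N_B = √(r_B/r_A) = √(4.5/5.6) = √0.803571 = 0.8964.

0.90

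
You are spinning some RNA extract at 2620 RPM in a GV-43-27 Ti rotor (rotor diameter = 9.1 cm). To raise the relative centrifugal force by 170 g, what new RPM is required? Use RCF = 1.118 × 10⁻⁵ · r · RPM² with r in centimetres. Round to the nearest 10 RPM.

N₂ ≈ 3190 RPM

r = 9.1 / 2 = 4.55 cm
Current RCF = 1.118 × 10⁻⁵ × 4.55 × (2620)² = 1.118 × 10⁻⁵ × 4.55 × 6,864,400 ≈ 349.2 × g
Target RCF = 349.2 + 170 = 519.2 × g
N² = 519.2 / (5.0869 × 10⁻⁵) = 10,206,609
N ≈ √10,206,609 ≈ 3,194.8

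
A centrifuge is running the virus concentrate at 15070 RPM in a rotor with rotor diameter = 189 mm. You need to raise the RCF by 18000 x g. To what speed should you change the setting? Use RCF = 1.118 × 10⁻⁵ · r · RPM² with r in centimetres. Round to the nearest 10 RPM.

≈ 19940 RPM

r = 189 mm / 2 = 94.5 mm = 9.45 cm
Current RCF = 1.118 × 10⁻⁵ × 9.45 × (15070)² = 1.118 × 10⁻⁵ × 9.45 × 227,104,900 ≈ 23,993.9 × g
Target RCF = 23,993.9 + 18,000 = 41,993.9 × g
N² = 41,993.9 / (10.5651 × 10⁻⁵) = 397,477,544
N ≈ √397,477,544 ≈ 19,936.8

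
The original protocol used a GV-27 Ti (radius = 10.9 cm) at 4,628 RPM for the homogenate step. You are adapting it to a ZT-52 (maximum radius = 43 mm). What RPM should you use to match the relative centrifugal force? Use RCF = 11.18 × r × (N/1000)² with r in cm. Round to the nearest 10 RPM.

RCF = 11.18 × r × (N/1000)²
RCF_original = 11.18 × 10.9 × (4.628)² = 11.18 × 10.9 × 21.418384 ≈ 2,610.1 × g
Your rotor: r = 43 mm = 4.3 cm
2,610.1 = 11.18 × 4.3 × (N/1000)²
(N/1000)² = 2,610.1 / 48.074 = 54.29338
N = 1000 × √54.29338 ≈ 7,368.4

7370 RPM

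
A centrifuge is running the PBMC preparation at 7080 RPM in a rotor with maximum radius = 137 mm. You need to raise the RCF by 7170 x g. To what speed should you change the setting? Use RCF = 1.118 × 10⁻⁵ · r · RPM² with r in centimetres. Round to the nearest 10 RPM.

9850 RPM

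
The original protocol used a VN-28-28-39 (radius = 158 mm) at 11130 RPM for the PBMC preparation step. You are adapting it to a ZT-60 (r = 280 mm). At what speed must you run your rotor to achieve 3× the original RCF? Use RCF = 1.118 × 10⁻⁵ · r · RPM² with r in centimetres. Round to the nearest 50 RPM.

Original rotor: r = 158 mm = 15.8 cm
RCF = 1.118 × 10⁻⁵ × r × N²
RCF_original = 1.118 × 10⁻⁵ × 15.8 × (11130)² = 1.118 × 10⁻⁵ × 15.8 × 123,876,900 ≈ 21,882.1 × g
Target RCF = 3 × 21,882.1 ≈ 65,646.3 × g
Your rotor: r = 280 mm = 28.0 cm
65,646.3 = 1.118 × 10⁻⁵ × 28 × N²
N² = 65,646.3 / (31.304 × 10⁻⁵) = 209,705,788
N ≈ √209,705,788 ≈ 14,481.2

≈ 14500 RPM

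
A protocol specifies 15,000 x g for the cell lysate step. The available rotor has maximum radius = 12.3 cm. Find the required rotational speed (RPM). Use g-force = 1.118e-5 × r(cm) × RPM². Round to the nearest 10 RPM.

10440 RPM

15,000 = 1.118 × 10⁻⁵ × 12.3 × N²
N² = 15,000 / (13.7514 × 10⁻⁵) = 109,079,803
N ≈ √109,079,803 ≈ 10,444.1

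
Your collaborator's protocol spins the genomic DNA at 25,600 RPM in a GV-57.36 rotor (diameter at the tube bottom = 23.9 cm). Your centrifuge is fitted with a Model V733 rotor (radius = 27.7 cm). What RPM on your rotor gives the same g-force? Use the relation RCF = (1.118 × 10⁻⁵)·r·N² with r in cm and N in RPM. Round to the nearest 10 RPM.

≈ 16810 RPM

Original rotor: r = 23.9 / 2 = 11.95 cm
RCF_original = 1.118 × 10⁻⁵ × 11.95 × (25600)² = 1.118 × 10⁻⁵ × 11.95 × 655,360,000 ≈ 87,556.8 × g
87,556.8 = 1.118 × 10⁻⁵ × 27.7 × N²
N² = 87,556.8 / (30.9686 × 10⁻⁵) = 282,727,666
N ≈ √282,727,666 ≈ 16,814.5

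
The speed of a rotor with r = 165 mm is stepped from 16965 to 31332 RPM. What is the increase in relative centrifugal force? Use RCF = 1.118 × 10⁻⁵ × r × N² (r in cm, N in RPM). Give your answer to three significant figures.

r = 165 mm = 16.5 cm
RCF₁ = 1.118 × 10⁻⁵ × 16.5 × (16965)² = 1.118 × 10⁻⁵ × 16.5 × 287,811,225 ≈ 53,092.5 × g
RCF₂ = 1.118 × 10⁻⁵ × 16.5 × (31332)² = 1.118 × 10⁻⁵ × 16.5 × 981,694,224 ≈ 181,093.1 × g
Increase = 181,093.1 − 53,092.5 = 128,000.6

≈ 128000 ×g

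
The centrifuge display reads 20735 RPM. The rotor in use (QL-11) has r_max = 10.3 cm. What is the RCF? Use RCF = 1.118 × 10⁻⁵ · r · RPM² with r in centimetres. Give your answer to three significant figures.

RCF = 1.118 × 10⁻⁵ × 10.3 × (20735)² = 1.118 × 10⁻⁵ × 10.3 × 429,940,225 ≈ 49,509.3 × g

49500 × g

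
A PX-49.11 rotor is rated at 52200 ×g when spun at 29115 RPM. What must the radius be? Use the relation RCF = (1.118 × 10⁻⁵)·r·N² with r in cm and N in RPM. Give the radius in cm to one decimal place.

5.5 cm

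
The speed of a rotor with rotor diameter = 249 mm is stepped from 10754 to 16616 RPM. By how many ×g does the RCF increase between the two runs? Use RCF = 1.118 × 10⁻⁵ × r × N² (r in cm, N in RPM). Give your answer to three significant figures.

r = 249 mm / 2 = 124.5 mm = 12.45 cm
RCF₁ = 1.118 × 10⁻⁵ × 12.45 × (10754)² = 1.118 × 10⁻⁵ × 12.45 × 115,648,516 ≈ 16,097.2 × g
RCF₂ = 1.118 × 10⁻⁵ × 12.45 × (16616)² = 1.118 × 10⁻⁵ × 12.45 × 276,091,456 ≈ 38,429.4 × g
Increase = 38,429.4 − 16,097.2 = 22,332.2

≈ 22300 ×g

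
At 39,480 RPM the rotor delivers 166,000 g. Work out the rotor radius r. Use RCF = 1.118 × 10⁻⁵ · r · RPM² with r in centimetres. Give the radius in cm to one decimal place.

r ≈ 9.5 cm

166000 = 1.118 × 10⁻⁵ × r × (39480)²
r = 166000 / (1.118 × 10⁻⁵ × 1,558,670,400) = 166000 / 17425.94 ≈ 9.526 cm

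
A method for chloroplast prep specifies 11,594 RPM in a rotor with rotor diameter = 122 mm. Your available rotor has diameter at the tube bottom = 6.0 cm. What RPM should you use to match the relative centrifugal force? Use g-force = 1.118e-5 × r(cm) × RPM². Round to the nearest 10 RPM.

≈ 16530 RPM

Original rotor: r = 122 mm / 2 = 61 mm = 6.1 cm
RCF = 1.118 × 10⁻⁵ × r × N²
RCF_original = 1.118 × 10⁻⁵ × 6.1 × (11594)² = 1.118 × 10⁻⁵ × 6.1 × 134,420,836 ≈ 9,167.2 × g
Your rotor: r = 6.0 / 2 = 3 cm
9,167.2 = 1.118 × 10⁻⁵ × 3 × N²
N² = 9,167.2 / (3.354 × 10⁻⁵) = 273,321,407
N ≈ √273,321,407 ≈ 16,532.4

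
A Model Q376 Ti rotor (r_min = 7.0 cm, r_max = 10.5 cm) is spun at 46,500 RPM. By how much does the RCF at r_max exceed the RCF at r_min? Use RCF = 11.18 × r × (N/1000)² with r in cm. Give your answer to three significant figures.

ΔRCF ≈ 84600 × g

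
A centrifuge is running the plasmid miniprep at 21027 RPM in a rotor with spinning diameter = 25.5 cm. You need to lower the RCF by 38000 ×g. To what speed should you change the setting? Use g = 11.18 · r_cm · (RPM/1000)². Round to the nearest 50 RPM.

13250 RPM

r = 25.5 / 2 = 12.75 cm
Current RCF = 11.18 × 12.75 × (21.027)² = 11.18 × 12.75 × 442.134729 ≈ 63,024.1 × g
Target RCF = 63,024.1 − 38,000 = 25,024.1 × g
(N/1000)² = 25,024.1 / 142.545 = 175.5523
N = 1000 × √175.5523 ≈ 13,249.6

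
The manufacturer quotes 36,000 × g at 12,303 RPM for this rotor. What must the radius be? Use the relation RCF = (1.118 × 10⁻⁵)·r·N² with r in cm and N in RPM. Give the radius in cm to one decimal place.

RCF = 1.118 × 10⁻⁵ × r × N²
36000 = 1.118 × 10⁻⁵ × r × (12303)²
r = 36000 / (1.118 × 10⁻⁵ × 151,363,809) = 36000 / 1692.247 ≈ 21.273 cm

21.3 cm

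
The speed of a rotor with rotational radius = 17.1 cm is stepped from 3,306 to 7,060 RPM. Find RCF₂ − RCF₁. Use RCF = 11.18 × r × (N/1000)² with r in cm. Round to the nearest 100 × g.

RCF₁ = 11.18 × 17.1 × (3.306)² = 11.18 × 17.1 × 10.929636 ≈ 2,089.5 × g
RCF₂ = 11.18 × 17.1 × (7.06)² = 11.18 × 17.1 × 49.8436 ≈ 9,529 × g
Increase = 9,529 − 2,089.5 = 7,439.5

7400 g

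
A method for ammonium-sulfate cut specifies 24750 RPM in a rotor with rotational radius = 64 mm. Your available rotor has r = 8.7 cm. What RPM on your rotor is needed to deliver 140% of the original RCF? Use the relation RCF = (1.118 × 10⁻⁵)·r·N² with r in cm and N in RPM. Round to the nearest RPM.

Original rotor: r = 64 mm = 6.4 cm
RCF_original = 1.118 × 10⁻⁵ × 6.4 × (24750)² = 1.118 × 10⁻⁵ × 6.4 × 612,562,500 ≈ 43,830.1 × g
Target RCF = 1.4 × 43,830.1 ≈ 61,362.1 × g
61,362.1 = 1.118 × 10⁻⁵ × 8.7 × N²
N² = 61,362.1 / (9.7266 × 10⁻⁵) = 630,868,957
N ≈ √630,868,957 ≈ 25,117.1

25117 RPM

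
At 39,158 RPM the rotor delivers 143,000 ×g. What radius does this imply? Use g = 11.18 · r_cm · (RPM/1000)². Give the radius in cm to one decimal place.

143000 = 11.18 × r × (39.158)²
r = 143000 / (11.18 × 1533.348964) = 143000 / 17142.84 ≈ 8.342 cm

8.3 cm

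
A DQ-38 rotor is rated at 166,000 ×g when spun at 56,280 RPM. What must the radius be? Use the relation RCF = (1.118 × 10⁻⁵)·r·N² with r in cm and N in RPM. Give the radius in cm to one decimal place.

r ≈ 4.7 cm

166000 = 1.118 × 10⁻⁵ × r × (56280)²
r = 166000 / (1.118 × 10⁻⁵ × 3,167,438,400) = 166000 / 35411.96 ≈ 4.688 cm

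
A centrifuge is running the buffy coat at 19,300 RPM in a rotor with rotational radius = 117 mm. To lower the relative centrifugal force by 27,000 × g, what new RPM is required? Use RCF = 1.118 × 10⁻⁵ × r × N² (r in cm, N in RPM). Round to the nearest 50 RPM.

r = 117 mm = 11.7 cm
Current RCF = 1.118 × 10⁻⁵ × 11.7 × (19300)² = 1.118 × 10⁻⁵ × 11.7 × 372,490,000 ≈ 48,723.9 × g
Target RCF = 48,723.9 − 27,000 = 21,723.9 × g
N² = 21,723.9 / (13.0806 × 10⁻⁵) = 166,077,244
N ≈ √166,077,244 ≈ 12,887.1

N₂ ≈ 12900 RPM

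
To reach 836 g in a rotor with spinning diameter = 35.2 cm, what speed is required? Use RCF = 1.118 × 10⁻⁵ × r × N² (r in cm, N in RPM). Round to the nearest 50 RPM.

r = 35.2 / 2 = 17.6 cm
836 = 1.118 × 10⁻⁵ × 17.6 × N²
N² = 836 / (19.6768 × 10⁻⁵) = 4,248,658
N ≈ √4,248,658 ≈ 2,061.2

2050 RPM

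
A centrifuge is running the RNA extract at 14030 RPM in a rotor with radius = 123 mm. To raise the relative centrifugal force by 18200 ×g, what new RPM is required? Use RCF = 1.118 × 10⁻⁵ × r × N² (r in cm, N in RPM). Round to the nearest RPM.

≈ 18144 RPM

r = 123 mm = 12.3 cm
Current RCF = 1.118 × 10⁻⁵ × 12.3 × (14030)² = 1.118 × 10⁻⁵ × 12.3 × 196,840,900 ≈ 27,068.4 × g
Target RCF = 27,068.4 + 18,200 = 45,268.4 × g
N² = 45,268.4 / (13.7514 × 10⁻⁵) = 329,191,210
N ≈ √329,191,210 ≈ 18,143.6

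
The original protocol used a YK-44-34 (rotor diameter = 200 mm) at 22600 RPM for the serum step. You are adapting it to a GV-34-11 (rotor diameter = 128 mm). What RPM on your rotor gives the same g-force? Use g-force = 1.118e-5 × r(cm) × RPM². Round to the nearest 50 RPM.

Original rotor: r = 200 mm / 2 = 100 mm = 10 cm
RCF_original = 1.118 × 10⁻⁵ × 10 × (22600)² = 1.118 × 10⁻⁵ × 10 × 510,760,000 ≈ 57,103 × g
Your rotor: r = 128 mm / 2 = 64 mm = 6.4 cm
57,103 = 1.118 × 10⁻⁵ × 6.4 × N²
N² = 57,103 / (7.1552 × 10⁻⁵) = 798,062,947
N ≈ √798,062,947 ≈ 28,250.0

28250 RPM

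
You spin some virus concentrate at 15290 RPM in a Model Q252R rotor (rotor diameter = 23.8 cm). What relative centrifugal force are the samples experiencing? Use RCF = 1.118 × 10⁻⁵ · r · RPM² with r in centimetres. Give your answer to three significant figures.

r = 23.8 / 2 = 11.9 cm
RCF = 1.118 × 10⁻⁵ × 11.9 × (15290)² = 1.118 × 10⁻⁵ × 11.9 × 233,784,100 ≈ 31,103.1 × g

≈ 31100 × g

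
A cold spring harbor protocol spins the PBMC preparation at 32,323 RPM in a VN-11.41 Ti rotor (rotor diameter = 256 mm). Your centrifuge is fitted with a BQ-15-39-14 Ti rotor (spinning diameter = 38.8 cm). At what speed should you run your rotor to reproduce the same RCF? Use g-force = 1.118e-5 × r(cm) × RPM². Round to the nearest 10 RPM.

≈ 26260 RPM

Original rotor: r = 256 mm / 2 = 128 mm = 12.8 cm
RCF_original = 1.118 × 10⁻⁵ × 12.8 × (32323)² = 1.118 × 10⁻⁵ × 12.8 × 1,044,776,329 ≈ 149,511.7 × g
Your rotor: r = 38.8 / 2 = 19.4 cm
149,511.7 = 1.118 × 10⁻⁵ × 19.4 × N²
N² = 149,511.7 / (21.6892 × 10⁻⁵) = 689,337,089
N ≈ √689,337,089 ≈ 26,255.2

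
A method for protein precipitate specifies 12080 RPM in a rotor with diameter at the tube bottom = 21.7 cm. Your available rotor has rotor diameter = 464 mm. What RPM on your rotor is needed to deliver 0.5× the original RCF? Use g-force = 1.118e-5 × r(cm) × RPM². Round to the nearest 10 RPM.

≈ 5840 RPM

Original rotor: r = 21.7 / 2 = 10.85 cm
RCF_original = 1.118 × 10⁻⁵ × 10.85 × (12080)² = 1.118 × 10⁻⁵ × 10.85 × 145,926,400 ≈ 17,701.3 × g
Target RCF = 0.5 × 17,701.3 ≈ 8,850.6 × g
Your rotor: r = 464 mm / 2 = 232 mm = 23.2 cm
8,850.6 = 1.118 × 10⁻⁵ × 23.2 × N²
N² = 8,850.6 / (25.9376 × 10⁻⁵) = 34,122,664
N ≈ √34,122,664 ≈ 5,841.5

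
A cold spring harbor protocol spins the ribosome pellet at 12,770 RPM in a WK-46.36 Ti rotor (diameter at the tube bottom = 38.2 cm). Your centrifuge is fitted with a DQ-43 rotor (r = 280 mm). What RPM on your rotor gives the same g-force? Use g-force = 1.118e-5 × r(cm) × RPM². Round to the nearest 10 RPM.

10550 RPM

Original rotor: r = 38.2 / 2 = 19.1 cm
RCF_original = 1.118 × 10⁻⁵ × 19.1 × (12770)² = 1.118 × 10⁻⁵ × 19.1 × 163,072,900 ≈ 34,822.3 × g
Your rotor: r = 280 mm = 28.0 cm
34,822.3 = 1.118 × 10⁻⁵ × 28 × N²
N² = 34,822.3 / (31.304 × 10⁻⁵) = 111,239,139
N ≈ √111,239,139 ≈ 10,547.0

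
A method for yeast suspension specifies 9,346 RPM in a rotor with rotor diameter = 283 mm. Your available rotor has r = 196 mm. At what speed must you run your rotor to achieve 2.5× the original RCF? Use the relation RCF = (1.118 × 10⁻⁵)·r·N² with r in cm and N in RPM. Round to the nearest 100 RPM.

Original rotor: r = 283 mm / 2 = 141.5 mm = 14.15 cm
RCF_original = 1.118 × 10⁻⁵ × 14.15 × (9346)² = 1.118 × 10⁻⁵ × 14.15 × 87,347,716 ≈ 13,818.1 × g
Target RCF = 2.5 × 13,818.1 ≈ 34,545.2 × g
Your rotor: r = 196 mm = 19.6 cm
34,545.2 = 1.118 × 10⁻⁵ × 19.6 × N²
N² = 34,545.2 / (21.9128 × 10⁻⁵) = 157,648,498
N ≈ √157,648,498 ≈ 12,555.8

≈ 12600 RPM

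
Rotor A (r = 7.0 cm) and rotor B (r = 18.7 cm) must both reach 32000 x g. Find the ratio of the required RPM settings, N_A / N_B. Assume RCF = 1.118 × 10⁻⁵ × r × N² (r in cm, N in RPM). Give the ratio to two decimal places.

At fixed RCF, N ∝ 1/√r, so N_A/N_B = √(r_B/r_A) = √(18.7/7.0) = √2.671429 = 1.6345.

1.63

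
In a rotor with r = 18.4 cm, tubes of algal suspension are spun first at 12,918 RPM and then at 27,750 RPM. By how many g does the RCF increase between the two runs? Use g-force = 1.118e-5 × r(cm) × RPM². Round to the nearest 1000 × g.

RCF₁ = 1.118 × 10⁻⁵ × 18.4 × (12918)² = 1.118 × 10⁻⁵ × 18.4 × 166,874,724 ≈ 34,328.1 × g
RCF₂ = 1.118 × 10⁻⁵ × 18.4 × (27750)² = 1.118 × 10⁻⁵ × 18.4 × 770,062,500 ≈ 158,411.1 × g
Increase = 158,411.1 − 34,328.1 = 124,083

124000 g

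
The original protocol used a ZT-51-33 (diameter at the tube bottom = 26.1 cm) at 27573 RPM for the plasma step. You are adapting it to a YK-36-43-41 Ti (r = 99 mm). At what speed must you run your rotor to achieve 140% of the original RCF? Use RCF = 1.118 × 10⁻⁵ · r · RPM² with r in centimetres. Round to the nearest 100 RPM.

≈ 37500 RPM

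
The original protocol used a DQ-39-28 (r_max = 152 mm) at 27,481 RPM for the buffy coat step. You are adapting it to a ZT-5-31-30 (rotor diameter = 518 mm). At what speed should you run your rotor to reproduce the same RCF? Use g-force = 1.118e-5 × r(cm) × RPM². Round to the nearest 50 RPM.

Original rotor: r = 152 mm = 15.2 cm
RCF_original = 1.118 × 10⁻⁵ × 15.2 × (27481)² = 1.118 × 10⁻⁵ × 15.2 × 755,205,361 ≈ 128,336.6 × g
Your rotor: r = 518 mm / 2 = 259 mm = 25.9 cm
128,336.6 = 1.118 × 10⁻⁵ × 25.9 × N²
N² = 128,336.6 / (28.9562 × 10⁻⁵) = 443,209,399
N ≈ √443,209,399 ≈ 21,052.5

≈ 21050 RPM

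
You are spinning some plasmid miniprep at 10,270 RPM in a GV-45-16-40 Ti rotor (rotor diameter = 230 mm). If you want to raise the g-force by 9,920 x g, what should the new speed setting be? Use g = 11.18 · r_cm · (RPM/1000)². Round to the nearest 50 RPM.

N₂ ≈ 13500 RPM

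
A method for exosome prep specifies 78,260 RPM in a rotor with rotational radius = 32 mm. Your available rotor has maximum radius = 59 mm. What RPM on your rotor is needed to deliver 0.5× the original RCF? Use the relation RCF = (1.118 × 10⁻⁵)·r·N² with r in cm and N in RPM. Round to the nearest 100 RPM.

40800 RPM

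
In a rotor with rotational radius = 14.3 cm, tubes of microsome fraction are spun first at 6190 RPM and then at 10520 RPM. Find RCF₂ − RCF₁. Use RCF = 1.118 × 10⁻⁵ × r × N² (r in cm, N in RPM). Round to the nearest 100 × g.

RCF₁ = 1.118 × 10⁻⁵ × 14.3 × (6190)² = 1.118 × 10⁻⁵ × 14.3 × 38,316,100 ≈ 6,125.7 × g
RCF₂ = 1.118 × 10⁻⁵ × 14.3 × (10520)² = 1.118 × 10⁻⁵ × 14.3 × 110,670,400 ≈ 17,693.3 × g
Increase = 17,693.3 − 6,125.7 = 11,567.6

≈ 11600 × g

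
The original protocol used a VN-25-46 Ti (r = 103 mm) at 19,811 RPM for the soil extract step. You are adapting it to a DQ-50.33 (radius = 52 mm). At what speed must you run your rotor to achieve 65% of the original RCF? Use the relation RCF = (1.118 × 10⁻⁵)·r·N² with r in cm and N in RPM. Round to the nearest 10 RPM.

22480 RPM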